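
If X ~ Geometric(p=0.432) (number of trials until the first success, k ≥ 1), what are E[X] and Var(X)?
E[X] = 2.3148, Var(X) = 3.0436

We have X ~ Geometric(p=0.432) (number of trials until the first success, k ≥ 1).

For a Geometric distribution with p=0.432 (number of trials until the first success, k ≥ 1):

Expected value:
E[X] = 2.3148

Variance:
Var(X) = 3.0436

Standard deviation:
σ = √Var(X) = 1.7446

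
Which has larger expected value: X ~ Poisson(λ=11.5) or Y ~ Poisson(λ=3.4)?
X has larger mean (11.5000 > 3.4000)

Compute the expected value for each distribution:

X ~ Poisson(λ=11.5):
E[X] = 11.5000

Y ~ Poisson(λ=3.4):
E[Y] = 3.4000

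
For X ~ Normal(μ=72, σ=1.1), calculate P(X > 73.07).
0.165344

We have X ~ Normal(μ=72, σ=1.1).

P(X > 73.07) = 1 - P(X ≤ 73.07)
                = 1 - F(73.07)
                = 1 - 0.834656
                = 0.165344

So there's approximately a 16.5% chance that X exceeds 73.07.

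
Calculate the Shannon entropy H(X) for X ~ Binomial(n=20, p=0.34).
2.1672 nats

We have X ~ Binomial(n=20, p=0.34).

The Shannon entropy measures the uncertainty or information content of the distribution.

For a Binomial distribution with n=20, p=0.34:
H(X) = 2.1672 nats

(In bits, this would be 3.1266 bits.)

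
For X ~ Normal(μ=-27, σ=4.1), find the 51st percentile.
-26.8972

We have X ~ Normal(μ=-27, σ=4.1).

We want to find x such that P(X ≤ x) = 0.51.

This is the 51st percentile, which means 51% of values fall below this point.

Using the inverse CDF (quantile function):
x = F⁻¹(0.51) = -26.8972

Verification: P(X ≤ -26.8972) = 0.51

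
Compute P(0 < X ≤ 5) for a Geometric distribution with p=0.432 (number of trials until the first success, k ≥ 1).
0.940879

We have X ~ Geometric(p=0.432) (number of trials until the first success, k ≥ 1).

To find P(0 < X ≤ 5), we use:
P(0 < X ≤ 5) = P(X ≤ 5) - P(X ≤ 0)
                 = F(5) - F(0)
                 = 0.940879 - 0.000000
                 = 0.940879

So there's approximately a 94.1% chance that X falls in this range.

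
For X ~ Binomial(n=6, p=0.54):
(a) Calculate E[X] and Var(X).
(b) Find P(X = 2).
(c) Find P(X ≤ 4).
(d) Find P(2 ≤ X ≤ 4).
(a) E[X] = 3.2400, Var(X) = 1.4904
(b) P(X = 2) = 0.195844
(c) P(X ≤ 4) = 0.848476
(d) P(2 ≤ X ≤ 4) = 0.772269

We have X ~ Binomial(n=6, p=0.54).

(a) Moments:
E[X] = 3.2400
Var(X) = 1.4904
σ = √Var(X) = 1.2208

(b) Point probability using PMF:
P(X = 2) = 0.195844

(c) Cumulative probability using CDF:
P(X ≤ 4) = F(4) = 0.848476

(d) Range probability:
P(2 ≤ X ≤ 4) = P(X ≤ 4) - P(X ≤ 1)
                   = F(4) - F(1)
                   = 0.848476 - 0.076206
                   = 0.772269

This means approximately 77.2% of outcomes fall in the interval [2, 4].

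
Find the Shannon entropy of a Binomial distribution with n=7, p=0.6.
1.6720 nats

We have X ~ Binomial(n=7, p=0.6).

The Shannon entropy measures the uncertainty or information content of the distribution.

For a Binomial distribution with n=7, p=0.6:
H(X) = 1.6720 nats

(In bits, this would be 2.4122 bits.)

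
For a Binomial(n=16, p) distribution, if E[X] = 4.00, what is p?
p = 0.25

For a Binomial(n, p) distribution:
E[X] = n × p

Given n = 16 and E[X] = 4.00:
4.00 = 16 × p
p = 4.00 / 16 = 0.25

Verification: Binomial(16, 0.25) has E[X] = 4.00 ✓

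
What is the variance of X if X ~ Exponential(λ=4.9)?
0.0416

We have X ~ Exponential(λ=4.9).

For an Exponential distribution with λ=4.9:
Var(X) = 0.0416

The variance measures the spread of the distribution around the mean.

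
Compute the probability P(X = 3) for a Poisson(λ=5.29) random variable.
0.124394

We have X ~ Poisson(λ=5.29).

For a Poisson distribution, the PMF gives us the probability of each outcome.

Using the PMF formula:
P(X = 3) = 0.124394

Rounded to 4 decimal places: 0.1244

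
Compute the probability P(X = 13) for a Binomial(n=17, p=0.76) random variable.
0.222843

We have X ~ Binomial(n=17, p=0.76).

For a Binomial distribution, the PMF gives us the probability of each outcome.

Using the PMF formula:
P(X = 13) = 0.222843

Rounded to 4 decimal places: 0.2228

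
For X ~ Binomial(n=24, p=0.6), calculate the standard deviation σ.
2.4000

We have X ~ Binomial(n=24, p=0.6).

For a Binomial distribution with n=24, p=0.6:
σ = √Var(X) = 2.4000

The standard deviation is the square root of the variance.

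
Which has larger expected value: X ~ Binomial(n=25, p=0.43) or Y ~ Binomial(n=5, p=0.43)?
X has larger mean (10.7500 > 2.1500)

Compute the expected value for each distribution:

X ~ Binomial(n=25, p=0.43):
E[X] = 10.7500

Y ~ Binomial(n=5, p=0.43):
E[Y] = 2.1500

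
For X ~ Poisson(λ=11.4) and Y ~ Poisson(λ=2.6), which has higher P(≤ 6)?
Y has higher probability (P(Y ≤ 6) = 0.9828 > P(X ≤ 6) = 0.0636)

Compute P(≤ 6) for each distribution:

X ~ Poisson(λ=11.4):
P(X ≤ 6) = 0.0636

Y ~ Poisson(λ=2.6):
P(Y ≤ 6) = 0.9828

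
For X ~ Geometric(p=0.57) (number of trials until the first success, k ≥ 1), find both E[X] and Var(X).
E[X] = 1.7544, Var(X) = 1.3235

We have X ~ Geometric(p=0.57) (number of trials until the first success, k ≥ 1).

For a Geometric distribution with p=0.57 (number of trials until the first success, k ≥ 1):

Expected value:
E[X] = 1.7544

Variance:
Var(X) = 1.3235

Standard deviation:
σ = √Var(X) = 1.1504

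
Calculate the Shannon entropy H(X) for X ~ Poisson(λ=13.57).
2.7165 nats

We have X ~ Poisson(λ=13.57).

The Shannon entropy measures the uncertainty or information content of the distribution.

For a Poisson distribution with λ=13.57:
H(X) = 2.7165 nats

(In bits, this would be 3.9190 bits.)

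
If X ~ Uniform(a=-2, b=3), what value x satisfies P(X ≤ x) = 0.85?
2.2500

We have X ~ Uniform(a=-2, b=3).

We want to find x such that P(X ≤ x) = 0.85.

This is the 85th percentile, which means 85% of values fall below this point.

Using the inverse CDF (quantile function):
x = F⁻¹(0.85) = 2.2500

Verification: P(X ≤ 2.2500) = 0.85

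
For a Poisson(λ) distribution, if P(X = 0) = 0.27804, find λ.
λ = 1.2800

For a Poisson(λ) distribution, the PMF at 0 is:
P(X = 0) = λ^0 e^(-λ) / 0! = e^(-λ)

Given P(X = 0) = 0.27804:
e^(-λ) = 0.27804
-λ = ln(0.27804)
λ = -ln(0.27804) = 1.2800

Verification: e^(-1.2800) = 0.27804 ✓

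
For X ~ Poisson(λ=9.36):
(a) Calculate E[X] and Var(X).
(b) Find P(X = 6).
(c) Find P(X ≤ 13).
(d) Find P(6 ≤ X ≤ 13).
(a) E[X] = 9.3600, Var(X) = 9.3600
(b) P(X = 6) = 0.080413
(c) P(X ≤ 13) = 0.906552
(d) P(6 ≤ X ≤ 13) = 0.811038

We have X ~ Poisson(λ=9.36).

(a) Moments:
E[X] = 9.3600
Var(X) = 9.3600
σ = √Var(X) = 3.0594

(b) Point probability using PMF:
P(X = 6) = 0.080413

(c) Cumulative probability using CDF:
P(X ≤ 13) = F(13) = 0.906552

(d) Range probability:
P(6 ≤ X ≤ 13) = P(X ≤ 13) - P(X ≤ 5)
                   = F(13) - F(5)
                   = 0.906552 - 0.095513
                   = 0.811038

This means approximately 81.1% of outcomes fall in the interval [6, 13].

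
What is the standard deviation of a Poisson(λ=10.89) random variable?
3.3000

We have X ~ Poisson(λ=10.89).

For a Poisson distribution with λ=10.89:
σ = √Var(X) = 3.3000

The standard deviation is the square root of the variance.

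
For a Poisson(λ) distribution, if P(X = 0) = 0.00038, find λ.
λ = 7.8753

For a Poisson(λ) distribution, the PMF at 0 is:
P(X = 0) = λ^0 e^(-λ) / 0! = e^(-λ)

Given P(X = 0) = 0.00038:
e^(-λ) = 0.00038
-λ = ln(0.00038)
λ = -ln(0.00038) = 7.8753

Verification: e^(-7.8753) = 0.00038 ✓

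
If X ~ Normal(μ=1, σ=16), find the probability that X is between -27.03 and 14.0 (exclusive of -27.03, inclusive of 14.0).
0.751850

We have X ~ Normal(μ=1, σ=16).

To find P(-27.03 < X ≤ 14.0), we use:
P(-27.03 < X ≤ 14.0) = P(X ≤ 14.0) - P(X ≤ -27.03)
                 = F(14.0) - F(-27.03)
                 = 0.791748 - 0.039898
                 = 0.751850

So there's approximately a 75.2% chance that X falls in this range.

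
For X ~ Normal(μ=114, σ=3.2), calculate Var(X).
10.2400

We have X ~ Normal(μ=114, σ=3.2).

For a Normal distribution with μ=114, σ=3.2:
Var(X) = 10.2400

The variance measures the spread of the distribution around the mean.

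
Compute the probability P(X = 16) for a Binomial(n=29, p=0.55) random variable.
0.147640

We have X ~ Binomial(n=29, p=0.55).

For a Binomial distribution, the PMF gives us the probability of each outcome.

Using the PMF formula:
P(X = 16) = 0.147640

Rounded to 4 decimal places: 0.1476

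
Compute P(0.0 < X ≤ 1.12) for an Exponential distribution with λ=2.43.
0.934231

We have X ~ Exponential(λ=2.43).

To find P(0.0 < X ≤ 1.12), we use:
P(0.0 < X ≤ 1.12) = P(X ≤ 1.12) - P(X ≤ 0.0)
                 = F(1.12) - F(0.0)
                 = 0.934231 - 0.000000
                 = 0.934231

So there's approximately a 93.4% chance that X falls in this range.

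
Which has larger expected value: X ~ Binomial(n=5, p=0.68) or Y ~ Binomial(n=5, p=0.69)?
Y has larger mean (3.4500 > 3.4000)

Compute the expected value for each distribution:

X ~ Binomial(n=5, p=0.68):
E[X] = 3.4000

Y ~ Binomial(n=5, p=0.69):
E[Y] = 3.4500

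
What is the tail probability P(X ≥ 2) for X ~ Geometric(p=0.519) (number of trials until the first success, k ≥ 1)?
0.481000

We have X ~ Geometric(p=0.519) (number of trials until the first success, k ≥ 1).

For discrete distributions, P(X ≥ 2) = 1 - P(X ≤ 1).

P(X ≤ 1) = 0.519000
P(X ≥ 2) = 1 - 0.519000 = 0.481000

So there's approximately a 48.1% chance that X is at least 2.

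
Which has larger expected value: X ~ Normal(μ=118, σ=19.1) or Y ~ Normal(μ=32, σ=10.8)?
X has larger mean (118.0000 > 32.0000)

Compute the expected value for each distribution:

X ~ Normal(μ=118, σ=19.1):
E[X] = 118.0000

Y ~ Normal(μ=32, σ=10.8):
E[Y] = 32.0000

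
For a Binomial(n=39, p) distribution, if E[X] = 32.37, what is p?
p = 0.83

For a Binomial(n, p) distribution:
E[X] = n × p

Given n = 39 and E[X] = 32.37:
32.37 = 39 × p
p = 32.37 / 39 = 0.83

Verification: Binomial(39, 0.83) has E[X] = 32.37 ✓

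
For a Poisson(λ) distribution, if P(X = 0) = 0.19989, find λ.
λ = 1.6100

For a Poisson(λ) distribution, the PMF at 0 is:
P(X = 0) = λ^0 e^(-λ) / 0! = e^(-λ)

Given P(X = 0) = 0.19989:
e^(-λ) = 0.19989
-λ = ln(0.19989)
λ = -ln(0.19989) = 1.6100

Verification: e^(-1.6100) = 0.19989 ✓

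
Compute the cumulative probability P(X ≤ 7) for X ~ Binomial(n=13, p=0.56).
0.544058

We have X ~ Binomial(n=13, p=0.56).

The CDF gives us P(X ≤ k).

Using the CDF:
P(X ≤ 7) = 0.544058

This means there's approximately a 54.4% chance that X is at most 7.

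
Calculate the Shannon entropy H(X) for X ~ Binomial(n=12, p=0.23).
1.7779 nats

We have X ~ Binomial(n=12, p=0.23).

The Shannon entropy measures the uncertainty or information content of the distribution.

For a Binomial distribution with n=12, p=0.23:
H(X) = 1.7779 nats

(In bits, this would be 2.5650 bits.)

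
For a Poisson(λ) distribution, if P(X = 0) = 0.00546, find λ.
λ = 5.2103

For a Poisson(λ) distribution, the PMF at 0 is:
P(X = 0) = λ^0 e^(-λ) / 0! = e^(-λ)

Given P(X = 0) = 0.00546:
e^(-λ) = 0.00546
-λ = ln(0.00546)
λ = -ln(0.00546) = 5.2103

Verification: e^(-5.2103) = 0.00546 ✓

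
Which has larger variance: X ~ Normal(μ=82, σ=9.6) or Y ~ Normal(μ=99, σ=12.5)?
Y has larger variance (156.2500 > 92.1600)

Compute the variance for each distribution:

X ~ Normal(μ=82, σ=9.6):
Var(X) = 92.1600

Y ~ Normal(μ=99, σ=12.5):
Var(Y) = 156.2500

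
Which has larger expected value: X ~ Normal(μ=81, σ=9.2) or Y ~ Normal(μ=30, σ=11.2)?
X has larger mean (81.0000 > 30.0000)

Compute the expected value for each distribution:

X ~ Normal(μ=81, σ=9.2):
E[X] = 81.0000

Y ~ Normal(μ=30, σ=11.2):
E[Y] = 30.0000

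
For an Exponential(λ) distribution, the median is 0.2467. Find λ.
λ = 2.8097

For X ~ Exponential(λ), the CDF is F(x) = 1 - e^(-λx).
The median m satisfies F(m) = 0.5:
1 - e^(-λm) = 0.5
e^(-λm) = 0.5
λm = ln(2)
m = ln(2) / λ

Given m = 0.2467:
λ = ln(2) / 0.2467 = 0.693147 / 0.2467 = 2.8097

Verification: ln(2) / 2.8097 = 0.2467 ✓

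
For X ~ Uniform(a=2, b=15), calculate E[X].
8.5000

We have X ~ Uniform(a=2, b=15).

For a Uniform distribution with a=2, b=15:
E[X] = 8.5000

This is the expected (average) value of X.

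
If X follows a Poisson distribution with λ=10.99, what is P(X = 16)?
0.036513

We have X ~ Poisson(λ=10.99).

For a Poisson distribution, the PMF gives us the probability of each outcome.

Using the PMF formula:
P(X = 16) = 0.036513

Rounded to 4 decimal places: 0.0365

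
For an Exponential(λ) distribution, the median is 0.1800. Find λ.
λ = 3.8508

For X ~ Exponential(λ), the CDF is F(x) = 1 - e^(-λx).
The median m satisfies F(m) = 0.5:
1 - e^(-λm) = 0.5
e^(-λm) = 0.5
λm = ln(2)
m = ln(2) / λ

Given m = 0.1800:
λ = ln(2) / 0.1800 = 0.693147 / 0.1800 = 3.8508

Verification: ln(2) / 3.8508 = 0.1800 ✓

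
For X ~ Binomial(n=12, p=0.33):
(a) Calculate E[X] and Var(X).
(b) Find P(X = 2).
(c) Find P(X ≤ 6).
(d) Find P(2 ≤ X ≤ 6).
(a) E[X] = 3.9600, Var(X) = 2.6532
(b) P(X = 2) = 0.131015
(c) P(X ≤ 6) = 0.936832
(d) P(2 ≤ X ≤ 6) = 0.880286

We have X ~ Binomial(n=12, p=0.33).

(a) Moments:
E[X] = 3.9600
Var(X) = 2.6532
σ = √Var(X) = 1.6289

(b) Point probability using PMF:
P(X = 2) = 0.131015

(c) Cumulative probability using CDF:
P(X ≤ 6) = F(6) = 0.936832

(d) Range probability:
P(2 ≤ X ≤ 6) = P(X ≤ 6) - P(X ≤ 1)
                   = F(6) - F(1)
                   = 0.936832 - 0.056546
                   = 0.880286

This means approximately 88.0% of outcomes fall in the interval [2, 6].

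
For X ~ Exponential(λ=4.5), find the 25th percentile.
0.0639

We have X ~ Exponential(λ=4.5).

We want to find x such that P(X ≤ x) = 0.25.

This is the 25th percentile, which means 25% of values fall below this point.

Using the inverse CDF (quantile function):
x = F⁻¹(0.25) = 0.0639

Verification: P(X ≤ 0.0639) = 0.25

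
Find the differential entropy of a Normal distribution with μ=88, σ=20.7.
4.4491 nats

We have X ~ Normal(μ=88, σ=20.7).

The differential entropy measures the uncertainty or information content of the distribution.

For a Normal distribution with μ=88, σ=20.7:
h(X) = 4.4491 nats

(In bits, this would be 6.4187 bits.)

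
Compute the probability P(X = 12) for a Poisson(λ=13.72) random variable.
0.102186

We have X ~ Poisson(λ=13.72).

For a Poisson distribution, the PMF gives us the probability of each outcome.

Using the PMF formula:
P(X = 12) = 0.102186

Rounded to 4 decimal places: 0.1022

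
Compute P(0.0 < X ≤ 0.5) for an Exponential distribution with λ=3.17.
0.795052

We have X ~ Exponential(λ=3.17).

To find P(0.0 < X ≤ 0.5), we use:
P(0.0 < X ≤ 0.5) = P(X ≤ 0.5) - P(X ≤ 0.0)
                 = F(0.5) - F(0.0)
                 = 0.795052 - 0.000000
                 = 0.795052

So there's approximately a 79.5% chance that X falls in this range.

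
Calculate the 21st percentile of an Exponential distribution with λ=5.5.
0.0429

We have X ~ Exponential(λ=5.5).

We want to find x such that P(X ≤ x) = 0.21.

This is the 21st percentile, which means 21% of values fall below this point.

Using the inverse CDF (quantile function):
x = F⁻¹(0.21) = 0.0429

Verification: P(X ≤ 0.0429) = 0.21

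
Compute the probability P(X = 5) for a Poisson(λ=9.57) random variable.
0.046685

We have X ~ Poisson(λ=9.57).

For a Poisson distribution, the PMF gives us the probability of each outcome.

Using the PMF formula:
P(X = 5) = 0.046685

Rounded to 4 decimal places: 0.0467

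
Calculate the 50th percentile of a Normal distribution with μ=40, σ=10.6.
40.0000

We have X ~ Normal(μ=40, σ=10.6).

We want to find x such that P(X ≤ x) = 0.5.

This is the 50th percentile, which means 50% of values fall below this point.

Using the inverse CDF (quantile function):
x = F⁻¹(0.5) = 40.0000

Verification: P(X ≤ 40.0000) = 0.5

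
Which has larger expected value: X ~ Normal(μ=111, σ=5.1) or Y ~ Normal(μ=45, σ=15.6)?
X has larger mean (111.0000 > 45.0000)

Compute the expected value for each distribution:

X ~ Normal(μ=111, σ=5.1):
E[X] = 111.0000

Y ~ Normal(μ=45, σ=15.6):
E[Y] = 45.0000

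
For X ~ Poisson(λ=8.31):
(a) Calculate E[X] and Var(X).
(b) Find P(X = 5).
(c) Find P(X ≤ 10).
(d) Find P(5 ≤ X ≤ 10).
(a) E[X] = 8.3100, Var(X) = 8.3100
(b) P(X = 5) = 0.081252
(c) P(X ≤ 10) = 0.783971
(d) P(5 ≤ X ≤ 10) = 0.700764

We have X ~ Poisson(λ=8.31).

(a) Moments:
E[X] = 8.3100
Var(X) = 8.3100
σ = √Var(X) = 2.8827

(b) Point probability using PMF:
P(X = 5) = 0.081252

(c) Cumulative probability using CDF:
P(X ≤ 10) = F(10) = 0.783971

(d) Range probability:
P(5 ≤ X ≤ 10) = P(X ≤ 10) - P(X ≤ 4)
                   = F(10) - F(4)
                   = 0.783971 - 0.083207
                   = 0.700764

This means approximately 70.1% of outcomes fall in the interval [5, 10].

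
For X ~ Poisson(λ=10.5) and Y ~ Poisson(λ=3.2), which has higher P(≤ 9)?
Y has higher probability (P(Y ≤ 9) = 0.9982 > P(X ≤ 9) = 0.3971)

Compute P(≤ 9) for each distribution:

X ~ Poisson(λ=10.5):
P(X ≤ 9) = 0.3971

Y ~ Poisson(λ=3.2):
P(Y ≤ 9) = 0.9982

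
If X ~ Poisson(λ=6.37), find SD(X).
2.5239

We have X ~ Poisson(λ=6.37).

For a Poisson distribution with λ=6.37:
σ = √Var(X) = 2.5239

The standard deviation is the square root of the variance.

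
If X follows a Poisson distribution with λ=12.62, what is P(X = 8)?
0.052742

We have X ~ Poisson(λ=12.62).

For a Poisson distribution, the PMF gives us the probability of each outcome.

Using the PMF formula:
P(X = 8) = 0.052742

Rounded to 4 decimal places: 0.0527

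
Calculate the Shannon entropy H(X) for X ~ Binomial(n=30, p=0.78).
2.2324 nats

We have X ~ Binomial(n=30, p=0.78).

The Shannon entropy measures the uncertainty or information content of the distribution.

For a Binomial distribution with n=30, p=0.78:
H(X) = 2.2324 nats

(In bits, this would be 3.2207 bits.)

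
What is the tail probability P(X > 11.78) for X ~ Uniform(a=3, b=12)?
0.024444

We have X ~ Uniform(a=3, b=12).

P(X > 11.78) = 1 - P(X ≤ 11.78)
                = 1 - F(11.78)
                = 1 - 0.975556
                = 0.024444

So there's approximately a 2.4% chance that X exceeds 11.78.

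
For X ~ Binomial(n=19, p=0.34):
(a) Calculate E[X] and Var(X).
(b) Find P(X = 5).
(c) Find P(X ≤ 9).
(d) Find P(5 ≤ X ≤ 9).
(a) E[X] = 6.4600, Var(X) = 4.2636
(b) P(X = 5) = 0.157223
(c) P(X ≤ 9) = 0.926724
(d) P(5 ≤ X ≤ 9) = 0.754689

We have X ~ Binomial(n=19, p=0.34).

(a) Moments:
E[X] = 6.4600
Var(X) = 4.2636
σ = √Var(X) = 2.0648

(b) Point probability using PMF:
P(X = 5) = 0.157223

(c) Cumulative probability using CDF:
P(X ≤ 9) = F(9) = 0.926724

(d) Range probability:
P(5 ≤ X ≤ 9) = P(X ≤ 9) - P(X ≤ 4)
                   = F(9) - F(4)
                   = 0.926724 - 0.172035
                   = 0.754689

This means approximately 75.5% of outcomes fall in the interval [5, 9].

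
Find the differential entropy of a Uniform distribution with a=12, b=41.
3.3673 nats

We have X ~ Uniform(a=12, b=41).

The differential entropy measures the uncertainty or information content of the distribution.

For a Uniform distribution with a=12, b=41:
h(X) = 3.3673 nats

(In bits, this would be 4.8580 bits.)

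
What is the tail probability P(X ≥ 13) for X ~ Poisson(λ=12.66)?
0.499075

We have X ~ Poisson(λ=12.66).

For discrete distributions, P(X ≥ 13) = 1 - P(X ≤ 12).

P(X ≤ 12) = 0.500925
P(X ≥ 13) = 1 - 0.500925 = 0.499075

So there's approximately a 49.9% chance that X is at least 13.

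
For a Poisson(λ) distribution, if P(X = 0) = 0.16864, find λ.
λ = 1.7800

For a Poisson(λ) distribution, the PMF at 0 is:
P(X = 0) = λ^0 e^(-λ) / 0! = e^(-λ)

Given P(X = 0) = 0.16864:
e^(-λ) = 0.16864
-λ = ln(0.16864)
λ = -ln(0.16864) = 1.7800

Verification: e^(-1.7800) = 0.16864 ✓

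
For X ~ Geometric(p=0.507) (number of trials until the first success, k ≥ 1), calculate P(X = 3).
0.123226

We have X ~ Geometric(p=0.507) (number of trials until the first success, k ≥ 1).

For a Geometric distribution, the PMF gives us the probability of each outcome.

Using the PMF formula:
P(X = 3) = 0.123226

Rounded to 4 decimal places: 0.1232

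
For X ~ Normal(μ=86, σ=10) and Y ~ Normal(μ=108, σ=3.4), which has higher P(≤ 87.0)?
X has higher probability (P(X ≤ 87.0) = 0.5398 > P(Y ≤ 87.0) = 0.0000)

Compute P(≤ 87.0) for each distribution:

X ~ Normal(μ=86, σ=10):
P(X ≤ 87.0) = 0.5398

Y ~ Normal(μ=108, σ=3.4):
P(Y ≤ 87.0) = 0.0000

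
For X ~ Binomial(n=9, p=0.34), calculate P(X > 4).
0.155292

We have X ~ Binomial(n=9, p=0.34).

P(X > 4) = 1 - P(X ≤ 4)
                = 1 - F(4)
                = 1 - 0.844708
                = 0.155292

So there's approximately a 15.5% chance that X exceeds 4.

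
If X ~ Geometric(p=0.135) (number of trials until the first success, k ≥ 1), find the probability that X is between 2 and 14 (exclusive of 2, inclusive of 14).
0.616937

We have X ~ Geometric(p=0.135) (number of trials until the first success, k ≥ 1).

To find P(2 < X ≤ 14), we use:
P(2 < X ≤ 14) = P(X ≤ 14) - P(X ≤ 2)
                 = F(14) - F(2)
                 = 0.868712 - 0.251775
                 = 0.616937

So there's approximately a 61.7% chance that X falls in this range.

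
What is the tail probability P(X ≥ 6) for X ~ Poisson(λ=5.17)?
0.413841

We have X ~ Poisson(λ=5.17).

For discrete distributions, P(X ≥ 6) = 1 - P(X ≤ 5).

P(X ≤ 5) = 0.586159
P(X ≥ 6) = 1 - 0.586159 = 0.413841

So there's approximately a 41.4% chance that X is at least 6.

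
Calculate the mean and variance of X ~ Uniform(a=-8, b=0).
E[X] = -4.0000, Var(X) = 5.3333

We have X ~ Uniform(a=-8, b=0).

For a Uniform distribution with a=-8, b=0:

Expected value:
E[X] = -4.0000

Variance:
Var(X) = 5.3333

Standard deviation:
σ = √Var(X) = 2.3094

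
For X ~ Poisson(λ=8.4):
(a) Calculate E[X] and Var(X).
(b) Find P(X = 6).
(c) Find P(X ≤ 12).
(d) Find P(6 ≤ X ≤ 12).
(a) E[X] = 8.4000, Var(X) = 8.4000
(b) P(X = 6) = 0.109716
(c) P(X ≤ 12) = 0.915001
(d) P(6 ≤ X ≤ 12) = 0.757724

We have X ~ Poisson(λ=8.4).

(a) Moments:
E[X] = 8.4000
Var(X) = 8.4000
σ = √Var(X) = 2.8983

(b) Point probability using PMF:
P(X = 6) = 0.109716

(c) Cumulative probability using CDF:
P(X ≤ 12) = F(12) = 0.915001

(d) Range probability:
P(6 ≤ X ≤ 12) = P(X ≤ 12) - P(X ≤ 5)
                   = F(12) - F(5)
                   = 0.915001 - 0.157277
                   = 0.757724

This means approximately 75.8% of outcomes fall in the interval [6, 12].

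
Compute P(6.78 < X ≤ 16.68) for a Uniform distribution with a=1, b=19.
0.550000

We have X ~ Uniform(a=1, b=19).

To find P(6.78 < X ≤ 16.68), we use:
P(6.78 < X ≤ 16.68) = P(X ≤ 16.68) - P(X ≤ 6.78)
                 = F(16.68) - F(6.78)
                 = 0.871111 - 0.321111
                 = 0.550000

So there's approximately a 55.0% chance that X falls in this range.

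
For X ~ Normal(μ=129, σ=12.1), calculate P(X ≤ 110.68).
0.065007

We have X ~ Normal(μ=129, σ=12.1).

The CDF gives us P(X ≤ k).

Using the CDF:
P(X ≤ 110.68) = 0.065007

This means there's approximately a 6.5% chance that X is at most 110.68.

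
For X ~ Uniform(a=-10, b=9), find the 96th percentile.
8.2400

We have X ~ Uniform(a=-10, b=9).

We want to find x such that P(X ≤ x) = 0.96.

This is the 96th percentile, which means 96% of values fall below this point.

Using the inverse CDF (quantile function):
x = F⁻¹(0.96) = 8.2400

Verification: P(X ≤ 8.2400) = 0.96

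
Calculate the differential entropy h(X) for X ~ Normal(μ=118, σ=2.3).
2.2518 nats

We have X ~ Normal(μ=118, σ=2.3).

The differential entropy measures the uncertainty or information content of the distribution.

For a Normal distribution with μ=118, σ=2.3:
h(X) = 2.2518 nats

(In bits, this would be 3.2487 bits.)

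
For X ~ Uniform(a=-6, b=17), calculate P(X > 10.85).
0.267391

We have X ~ Uniform(a=-6, b=17).

P(X > 10.85) = 1 - P(X ≤ 10.85)
                = 1 - F(10.85)
                = 1 - 0.732609
                = 0.267391

So there's approximately a 26.7% chance that X exceeds 10.85.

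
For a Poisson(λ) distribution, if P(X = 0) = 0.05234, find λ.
λ = 2.9500

For a Poisson(λ) distribution, the PMF at 0 is:
P(X = 0) = λ^0 e^(-λ) / 0! = e^(-λ)

Given P(X = 0) = 0.05234:
e^(-λ) = 0.05234
-λ = ln(0.05234)
λ = -ln(0.05234) = 2.9500

Verification: e^(-2.9500) = 0.05234 ✓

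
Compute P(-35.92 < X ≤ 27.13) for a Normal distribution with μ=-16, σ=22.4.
0.785988

We have X ~ Normal(μ=-16, σ=22.4).

To find P(-35.92 < X ≤ 27.13), we use:
P(-35.92 < X ≤ 27.13) = P(X ≤ 27.13) - P(X ≤ -35.92)
                 = F(27.13) - F(-35.92)
                 = 0.972913 - 0.186925
                 = 0.785988

So there's approximately a 78.6% chance that X falls in this range.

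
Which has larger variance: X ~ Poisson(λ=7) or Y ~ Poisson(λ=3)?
X has larger variance (7.0000 > 3.0000)

Compute the variance for each distribution:

X ~ Poisson(λ=7):
Var(X) = 7.0000

Y ~ Poisson(λ=3):
Var(Y) = 3.0000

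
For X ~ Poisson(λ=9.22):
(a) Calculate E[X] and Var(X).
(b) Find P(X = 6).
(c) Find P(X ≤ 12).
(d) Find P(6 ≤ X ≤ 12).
(a) E[X] = 9.2200, Var(X) = 9.2200
(b) P(X = 6) = 0.084500
(c) P(X ≤ 12) = 0.859183
(d) P(6 ≤ X ≤ 12) = 0.756214

We have X ~ Poisson(λ=9.22).

(a) Moments:
E[X] = 9.2200
Var(X) = 9.2200
σ = √Var(X) = 3.0364

(b) Point probability using PMF:
P(X = 6) = 0.084500

(c) Cumulative probability using CDF:
P(X ≤ 12) = F(12) = 0.859183

(d) Range probability:
P(6 ≤ X ≤ 12) = P(X ≤ 12) - P(X ≤ 5)
                   = F(12) - F(5)
                   = 0.859183 - 0.102969
                   = 0.756214

This means approximately 75.6% of outcomes fall in the interval [6, 12].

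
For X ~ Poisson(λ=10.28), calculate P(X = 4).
0.015967

We have X ~ Poisson(λ=10.28).

For a Poisson distribution, the PMF gives us the probability of each outcome.

Using the PMF formula:
P(X = 4) = 0.015967

Rounded to 4 decimal places: 0.0160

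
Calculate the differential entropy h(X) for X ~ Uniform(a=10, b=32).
3.0910 nats

We have X ~ Uniform(a=10, b=32).

The differential entropy measures the uncertainty or information content of the distribution.

For a Uniform distribution with a=10, b=32:
h(X) = 3.0910 nats

(In bits, this would be 4.4594 bits.)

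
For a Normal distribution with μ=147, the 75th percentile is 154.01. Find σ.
σ = 10.3930

For X ~ Normal(μ, σ), the p-th percentile satisfies x = μ + z_p × σ,
where z_p = Φ⁻¹(p) is the standard normal quantile.

Step 1: z_{0.75} = Φ⁻¹(0.75) = 0.6745

Step 2: Solve for σ:
154.01 = 147 + 0.6745 × σ
σ = (154.01 - 147) / 0.6745
σ = 7.01 / 0.6745
σ = 10.3930

Verification: μ + z × σ = 147 + 0.6745 × 10.3930 = 154.01 ✓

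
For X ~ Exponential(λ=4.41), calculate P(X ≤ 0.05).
0.197882

We have X ~ Exponential(λ=4.41).

The CDF gives us P(X ≤ k).

Using the CDF:
P(X ≤ 0.05) = 0.197882

This means there's approximately a 19.8% chance that X is at most 0.05.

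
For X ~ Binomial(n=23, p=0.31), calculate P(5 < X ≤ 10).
0.696400

We have X ~ Binomial(n=23, p=0.31).

To find P(5 < X ≤ 10), we use:
P(5 < X ≤ 10) = P(X ≤ 10) - P(X ≤ 5)
                 = F(10) - F(5)
                 = 0.932235 - 0.235835
                 = 0.696400

So there's approximately a 69.6% chance that X falls in this range.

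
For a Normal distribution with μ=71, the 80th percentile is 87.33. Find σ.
σ = 19.4030

For X ~ Normal(μ, σ), the p-th percentile satisfies x = μ + z_p × σ,
where z_p = Φ⁻¹(p) is the standard normal quantile.

Step 1: z_{0.8} = Φ⁻¹(0.8) = 0.8416

Step 2: Solve for σ:
87.33 = 71 + 0.8416 × σ
σ = (87.33 - 71) / 0.8416
σ = 16.33 / 0.8416
σ = 19.4030

Verification: μ + z × σ = 71 + 0.8416 × 19.4030 = 87.33 ✓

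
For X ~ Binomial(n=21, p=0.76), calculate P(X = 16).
0.200732

We have X ~ Binomial(n=21, p=0.76).

For a Binomial distribution, the PMF gives us the probability of each outcome.

Using the PMF formula:
P(X = 16) = 0.200732

Rounded to 4 decimal places: 0.2007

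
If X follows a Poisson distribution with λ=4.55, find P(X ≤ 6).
0.824592

We have X ~ Poisson(λ=4.55).

The CDF gives us P(X ≤ k).

Using the CDF:
P(X ≤ 6) = 0.824592

This means there's approximately a 82.5% chance that X is at most 6.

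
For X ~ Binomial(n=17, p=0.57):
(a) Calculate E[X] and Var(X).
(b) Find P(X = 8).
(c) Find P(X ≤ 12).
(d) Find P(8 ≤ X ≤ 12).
(a) E[X] = 9.6900, Var(X) = 4.1667
(b) P(X = 8) = 0.136144
(c) P(X ≤ 12) = 0.918329
(d) P(8 ≤ X ≤ 12) = 0.776441

We have X ~ Binomial(n=17, p=0.57).

(a) Moments:
E[X] = 9.6900
Var(X) = 4.1667
σ = √Var(X) = 2.0412

(b) Point probability using PMF:
P(X = 8) = 0.136144

(c) Cumulative probability using CDF:
P(X ≤ 12) = F(12) = 0.918329

(d) Range probability:
P(8 ≤ X ≤ 12) = P(X ≤ 12) - P(X ≤ 7)
                   = F(12) - F(7)
                   = 0.918329 - 0.141888
                   = 0.776441

This means approximately 77.6% of outcomes fall in the interval [8, 12].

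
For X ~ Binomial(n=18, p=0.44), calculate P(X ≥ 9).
0.388542

We have X ~ Binomial(n=18, p=0.44).

For discrete distributions, P(X ≥ 9) = 1 - P(X ≤ 8).

P(X ≤ 8) = 0.611458
P(X ≥ 9) = 1 - 0.611458 = 0.388542

So there's approximately a 38.9% chance that X is at least 9.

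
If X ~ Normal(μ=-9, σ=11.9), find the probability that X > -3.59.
0.324691

We have X ~ Normal(μ=-9, σ=11.9).

P(X > -3.59) = 1 - P(X ≤ -3.59)
                = 1 - F(-3.59)
                = 1 - 0.675309
                = 0.324691

So there's approximately a 32.5% chance that X exceeds -3.59.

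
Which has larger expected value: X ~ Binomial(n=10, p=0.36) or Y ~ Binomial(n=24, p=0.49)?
Y has larger mean (11.7600 > 3.6000)

Compute the expected value for each distribution:

X ~ Binomial(n=10, p=0.36):
E[X] = 3.6000

Y ~ Binomial(n=24, p=0.49):
E[Y] = 11.7600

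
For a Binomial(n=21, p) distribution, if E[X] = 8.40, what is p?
p = 0.4

For a Binomial(n, p) distribution:
E[X] = n × p

Given n = 21 and E[X] = 8.40:
8.40 = 21 × p
p = 8.40 / 21 = 0.4

Verification: Binomial(21, 0.4) has E[X] = 8.40 ✓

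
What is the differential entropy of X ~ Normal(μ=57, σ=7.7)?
3.4602 nats

We have X ~ Normal(μ=57, σ=7.7).

The differential entropy measures the uncertainty or information content of the distribution.

For a Normal distribution with μ=57, σ=7.7:
h(X) = 3.4602 nats

(In bits, this would be 4.9920 bits.)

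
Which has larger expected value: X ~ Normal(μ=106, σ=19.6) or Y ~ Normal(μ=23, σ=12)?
X has larger mean (106.0000 > 23.0000)

Compute the expected value for each distribution:

X ~ Normal(μ=106, σ=19.6):
E[X] = 106.0000

Y ~ Normal(μ=23, σ=12):
E[Y] = 23.0000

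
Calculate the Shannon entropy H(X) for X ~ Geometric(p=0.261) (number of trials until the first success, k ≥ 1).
2.1996 nats

We have X ~ Geometric(p=0.261) (number of trials until the first success, k ≥ 1).

The Shannon entropy measures the uncertainty or information content of the distribution.

For a Geometric distribution with p=0.261 (number of trials until the first success, k ≥ 1):
H(X) = 2.1996 nats

(In bits, this would be 3.1734 bits.)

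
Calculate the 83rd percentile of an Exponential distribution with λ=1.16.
1.5275

We have X ~ Exponential(λ=1.16).

We want to find x such that P(X ≤ x) = 0.83.

This is the 83rd percentile, which means 83% of values fall below this point.

Using the inverse CDF (quantile function):
x = F⁻¹(0.83) = 1.5275

Verification: P(X ≤ 1.5275) = 0.83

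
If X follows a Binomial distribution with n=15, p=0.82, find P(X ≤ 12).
0.523437

We have X ~ Binomial(n=15, p=0.82).

The CDF gives us P(X ≤ k).

Using the CDF:
P(X ≤ 12) = 0.523437

This means there's approximately a 52.3% chance that X is at most 12.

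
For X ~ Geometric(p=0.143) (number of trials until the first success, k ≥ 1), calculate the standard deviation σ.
6.4737

We have X ~ Geometric(p=0.143) (number of trials until the first success, k ≥ 1).

For a Geometric distribution with p=0.143 (number of trials until the first success, k ≥ 1):
σ = √Var(X) = 6.4737

The standard deviation is the square root of the variance.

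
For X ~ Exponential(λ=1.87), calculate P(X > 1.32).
0.084720

We have X ~ Exponential(λ=1.87).

P(X > 1.32) = 1 - P(X ≤ 1.32)
                = 1 - F(1.32)
                = 1 - 0.915280
                = 0.084720

So there's approximately a 8.5% chance that X exceeds 1.32.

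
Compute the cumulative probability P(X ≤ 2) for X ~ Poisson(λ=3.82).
0.265682

We have X ~ Poisson(λ=3.82).

The CDF gives us P(X ≤ k).

Using the CDF:
P(X ≤ 2) = 0.265682

This means there's approximately a 26.6% chance that X is at most 2.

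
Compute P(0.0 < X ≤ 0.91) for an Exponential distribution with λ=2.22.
0.867371

We have X ~ Exponential(λ=2.22).

To find P(0.0 < X ≤ 0.91), we use:
P(0.0 < X ≤ 0.91) = P(X ≤ 0.91) - P(X ≤ 0.0)
                 = F(0.91) - F(0.0)
                 = 0.867371 - 0.000000
                 = 0.867371

So there's approximately a 86.7% chance that X falls in this range.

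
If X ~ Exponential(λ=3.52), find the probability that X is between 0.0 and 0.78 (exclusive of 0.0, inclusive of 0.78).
0.935790

We have X ~ Exponential(λ=3.52).

To find P(0.0 < X ≤ 0.78), we use:
P(0.0 < X ≤ 0.78) = P(X ≤ 0.78) - P(X ≤ 0.0)
                 = F(0.78) - F(0.0)
                 = 0.935790 - 0.000000
                 = 0.935790

So there's approximately a 93.6% chance that X falls in this range.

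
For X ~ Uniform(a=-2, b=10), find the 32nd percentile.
1.8400

We have X ~ Uniform(a=-2, b=10).

We want to find x such that P(X ≤ x) = 0.32.

This is the 32nd percentile, which means 32% of values fall below this point.

Using the inverse CDF (quantile function):
x = F⁻¹(0.32) = 1.8400

Verification: P(X ≤ 1.8400) = 0.32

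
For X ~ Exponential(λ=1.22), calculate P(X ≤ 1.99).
0.911769

We have X ~ Exponential(λ=1.22).

The CDF gives us P(X ≤ k).

Using the CDF:
P(X ≤ 1.99) = 0.911769

This means there's approximately a 91.2% chance that X is at most 1.99.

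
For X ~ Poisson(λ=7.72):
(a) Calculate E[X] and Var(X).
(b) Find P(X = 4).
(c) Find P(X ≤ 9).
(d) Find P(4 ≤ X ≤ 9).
(a) E[X] = 7.7200, Var(X) = 7.7200
(b) P(X = 4) = 0.065691
(c) P(X ≤ 9) = 0.750702
(d) P(4 ≤ X ≤ 9) = 0.699568

We have X ~ Poisson(λ=7.72).

(a) Moments:
E[X] = 7.7200
Var(X) = 7.7200
σ = √Var(X) = 2.7785

(b) Point probability using PMF:
P(X = 4) = 0.065691

(c) Cumulative probability using CDF:
P(X ≤ 9) = F(9) = 0.750702

(d) Range probability:
P(4 ≤ X ≤ 9) = P(X ≤ 9) - P(X ≤ 3)
                   = F(9) - F(3)
                   = 0.750702 - 0.051134
                   = 0.699568

This means approximately 70.0% of outcomes fall in the interval [4, 9].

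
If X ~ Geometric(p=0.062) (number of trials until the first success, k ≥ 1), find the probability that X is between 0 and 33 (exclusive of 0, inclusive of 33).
0.879026

We have X ~ Geometric(p=0.062) (number of trials until the first success, k ≥ 1).

To find P(0 < X ≤ 33), we use:
P(0 < X ≤ 33) = P(X ≤ 33) - P(X ≤ 0)
                 = F(33) - F(0)
                 = 0.879026 - 0.000000
                 = 0.879026

So there's approximately a 87.9% chance that X falls in this range.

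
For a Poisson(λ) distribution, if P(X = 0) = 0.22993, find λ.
λ = 1.4700

For a Poisson(λ) distribution, the PMF at 0 is:
P(X = 0) = λ^0 e^(-λ) / 0! = e^(-λ)

Given P(X = 0) = 0.22993:
e^(-λ) = 0.22993
-λ = ln(0.22993)
λ = -ln(0.22993) = 1.4700

Verification: e^(-1.4700) = 0.22993 ✓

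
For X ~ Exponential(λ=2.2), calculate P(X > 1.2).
0.071361

We have X ~ Exponential(λ=2.2).

P(X > 1.2) = 1 - P(X ≤ 1.2)
                = 1 - F(1.2)
                = 1 - 0.928639
                = 0.071361

So there's approximately a 7.1% chance that X exceeds 1.2.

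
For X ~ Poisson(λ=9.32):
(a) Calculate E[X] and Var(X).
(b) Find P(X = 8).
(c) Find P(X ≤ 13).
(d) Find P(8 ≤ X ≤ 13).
(a) E[X] = 9.3200, Var(X) = 9.3200
(b) P(X = 8) = 0.126527
(c) P(X ≤ 13) = 0.908874
(d) P(8 ≤ X ≤ 13) = 0.621102

We have X ~ Poisson(λ=9.32).

(a) Moments:
E[X] = 9.3200
Var(X) = 9.3200
σ = √Var(X) = 3.0529

(b) Point probability using PMF:
P(X = 8) = 0.126527

(c) Cumulative probability using CDF:
P(X ≤ 13) = F(13) = 0.908874

(d) Range probability:
P(8 ≤ X ≤ 13) = P(X ≤ 13) - P(X ≤ 7)
                   = F(13) - F(7)
                   = 0.908874 - 0.287773
                   = 0.621102

This means approximately 62.1% of outcomes fall in the interval [8, 13].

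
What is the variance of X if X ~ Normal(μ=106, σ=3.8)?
14.4400

We have X ~ Normal(μ=106, σ=3.8).

For a Normal distribution with μ=106, σ=3.8:
Var(X) = 14.4400

The variance measures the spread of the distribution around the mean.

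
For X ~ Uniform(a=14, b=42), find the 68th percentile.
33.0400

We have X ~ Uniform(a=14, b=42).

We want to find x such that P(X ≤ x) = 0.68.

This is the 68th percentile, which means 68% of values fall below this point.

Using the inverse CDF (quantile function):
x = F⁻¹(0.68) = 33.0400

Verification: P(X ≤ 33.0400) = 0.68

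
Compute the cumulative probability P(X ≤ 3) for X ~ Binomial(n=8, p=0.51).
0.341634

We have X ~ Binomial(n=8, p=0.51).

The CDF gives us P(X ≤ k).

Using the CDF:
P(X ≤ 3) = 0.341634

This means there's approximately a 34.2% chance that X is at most 3.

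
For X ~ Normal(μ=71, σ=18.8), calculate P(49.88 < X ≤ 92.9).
0.747336

We have X ~ Normal(μ=71, σ=18.8).

To find P(49.88 < X ≤ 92.9), we use:
P(49.88 < X ≤ 92.9) = P(X ≤ 92.9) - P(X ≤ 49.88)
                 = F(92.9) - F(49.88)
                 = 0.877969 - 0.130633
                 = 0.747336

So there's approximately a 74.7% chance that X falls in this range.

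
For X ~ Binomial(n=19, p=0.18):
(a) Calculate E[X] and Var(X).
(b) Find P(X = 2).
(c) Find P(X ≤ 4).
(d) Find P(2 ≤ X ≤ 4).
(a) E[X] = 3.4200, Var(X) = 2.8044
(b) P(X = 2) = 0.189835
(c) P(X ≤ 4) = 0.752439
(d) P(2 ≤ X ≤ 4) = 0.633311

We have X ~ Binomial(n=19, p=0.18).

(a) Moments:
E[X] = 3.4200
Var(X) = 2.8044
σ = √Var(X) = 1.6746

(b) Point probability using PMF:
P(X = 2) = 0.189835

(c) Cumulative probability using CDF:
P(X ≤ 4) = F(4) = 0.752439

(d) Range probability:
P(2 ≤ X ≤ 4) = P(X ≤ 4) - P(X ≤ 1)
                   = F(4) - F(1)
                   = 0.752439 - 0.119128
                   = 0.633311

This means approximately 63.3% of outcomes fall in the interval [2, 4].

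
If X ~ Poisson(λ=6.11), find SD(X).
2.4718

We have X ~ Poisson(λ=6.11).

For a Poisson distribution with λ=6.11:
σ = √Var(X) = 2.4718

The standard deviation is the square root of the variance.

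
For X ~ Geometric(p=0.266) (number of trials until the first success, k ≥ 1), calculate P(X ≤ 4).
0.709742

We have X ~ Geometric(p=0.266) (number of trials until the first success, k ≥ 1).

The CDF gives us P(X ≤ k).

Using the CDF:
P(X ≤ 4) = 0.709742

This means there's approximately a 71.0% chance that X is at most 4.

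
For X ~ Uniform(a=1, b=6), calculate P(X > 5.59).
0.082000

We have X ~ Uniform(a=1, b=6).

P(X > 5.59) = 1 - P(X ≤ 5.59)
                = 1 - F(5.59)
                = 1 - 0.918000
                = 0.082000

So there's approximately a 8.2% chance that X exceeds 5.59.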